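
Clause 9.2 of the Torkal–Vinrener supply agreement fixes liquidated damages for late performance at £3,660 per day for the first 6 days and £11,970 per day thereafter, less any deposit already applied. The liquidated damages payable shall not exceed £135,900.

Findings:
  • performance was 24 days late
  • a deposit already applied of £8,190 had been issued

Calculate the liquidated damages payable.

First 6 days: 6 × £3,660 = £21,960
Remaining days: (24 − 6) × £11,970 = £215,460
Accrued per-day damages: £21,960 + £215,460 = £237,420
Less deposit already applied: £237,420 − £8,190 = £229,230
Cap at £135,900: £229,230 exceeds the cap → £135,900

£135,900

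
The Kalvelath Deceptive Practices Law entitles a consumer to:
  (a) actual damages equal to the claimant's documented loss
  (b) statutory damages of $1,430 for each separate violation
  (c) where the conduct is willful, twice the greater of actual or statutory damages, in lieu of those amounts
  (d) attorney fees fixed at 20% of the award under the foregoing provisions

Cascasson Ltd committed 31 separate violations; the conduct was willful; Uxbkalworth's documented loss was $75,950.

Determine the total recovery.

$182,280

Statutory damages: 31 × $1,430 = $44,330
Greater of actual damages ($75,950) or statutory damages ($44,330): $75,950
Doubled: 2 × $75,950 = $151,900
Attorney fees: 20% of $151,900 = $30,380
Total recovery: $151,900 + $30,380 = $182,280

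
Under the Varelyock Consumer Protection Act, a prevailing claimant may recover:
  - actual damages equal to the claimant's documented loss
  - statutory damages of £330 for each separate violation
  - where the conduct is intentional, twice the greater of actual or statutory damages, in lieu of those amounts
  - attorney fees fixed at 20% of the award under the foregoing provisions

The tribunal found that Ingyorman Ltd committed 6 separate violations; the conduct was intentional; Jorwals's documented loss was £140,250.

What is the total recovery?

Statutory damages: 6 × £330 = £1,980
Greater of actual damages (£140,250) or statutory damages (£1,980): £140,250
Doubled: 2 × £140,250 = £280,500
Attorney fees: 20% of £280,500 = £56,100
Total recovery: £280,500 + £56,100 = £336,600

£336,600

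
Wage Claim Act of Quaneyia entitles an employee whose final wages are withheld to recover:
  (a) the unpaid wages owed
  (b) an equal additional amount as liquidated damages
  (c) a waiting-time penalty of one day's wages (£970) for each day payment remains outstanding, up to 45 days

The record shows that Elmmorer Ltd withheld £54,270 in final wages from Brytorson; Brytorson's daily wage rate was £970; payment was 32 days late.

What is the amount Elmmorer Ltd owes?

£139,580

Liquidated damages (equal amount): £54,270
Penalty days: min(32, 45) = 32
Waiting-time penalty: 32 × £970 = £31,040
Total award: £54,270 + £54,270 + £31,040 = £139,580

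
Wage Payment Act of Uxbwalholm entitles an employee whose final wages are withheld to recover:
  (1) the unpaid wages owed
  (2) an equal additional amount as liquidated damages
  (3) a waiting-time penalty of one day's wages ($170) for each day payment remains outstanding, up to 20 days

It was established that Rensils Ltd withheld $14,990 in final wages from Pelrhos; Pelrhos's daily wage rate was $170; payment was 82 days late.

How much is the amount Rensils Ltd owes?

Liquidated damages (equal amount): $14,990
Penalty days: min(82, 20) = 20
Waiting-time penalty: 20 × $170 = $3,400
Total award: $14,990 + $14,990 + $3,400 = $33,380

$33,380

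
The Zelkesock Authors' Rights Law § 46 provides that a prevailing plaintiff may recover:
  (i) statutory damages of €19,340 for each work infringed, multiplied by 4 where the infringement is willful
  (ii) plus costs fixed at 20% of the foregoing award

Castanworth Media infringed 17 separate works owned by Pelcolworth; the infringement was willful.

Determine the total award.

€1,578,144

Statutory damages: 17 × €19,340 = €328,780
Multiplied by 4: 4 × €328,780 = €1,315,120
Costs: 20% of €1,315,120 = €263,024
Award plus costs: €1,315,120 + €263,024 = €1,578,144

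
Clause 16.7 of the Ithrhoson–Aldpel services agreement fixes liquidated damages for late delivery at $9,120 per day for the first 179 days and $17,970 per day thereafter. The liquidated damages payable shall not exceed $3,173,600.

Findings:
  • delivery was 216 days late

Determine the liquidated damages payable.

$2,297,370

First 179 days: 179 × $9,120 = $1,632,480
Remaining days: (216 − 179) × $17,970 = $664,890
Accrued per-day damages: $1,632,480 + $664,890 = $2,297,370
Cap at $3,173,600: $2,297,370 is within the cap, no reduction.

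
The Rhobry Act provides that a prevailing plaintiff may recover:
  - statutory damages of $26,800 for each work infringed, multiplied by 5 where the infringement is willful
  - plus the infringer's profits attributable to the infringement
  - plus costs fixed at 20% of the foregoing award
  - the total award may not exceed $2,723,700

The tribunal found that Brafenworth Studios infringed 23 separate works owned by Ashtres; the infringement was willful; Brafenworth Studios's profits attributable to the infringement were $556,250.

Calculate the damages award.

$2,723,700

Statutory damages: 23 × $26,800 = $616,400
Multiplied by 5: 5 × $616,400 = $3,082,000
Combined award: $3,082,000 + $556,250 = $3,638,250
Costs: 20% of $3,638,250 = $727,650
Award plus costs: $3,638,250 + $727,650 = $4,365,900
Cap at $2,723,700: $4,365,900 exceeds the cap → $2,723,700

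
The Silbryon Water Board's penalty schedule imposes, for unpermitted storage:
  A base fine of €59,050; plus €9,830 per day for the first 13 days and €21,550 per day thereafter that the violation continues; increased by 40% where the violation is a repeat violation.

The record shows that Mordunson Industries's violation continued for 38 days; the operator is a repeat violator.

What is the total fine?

€1,015,826

First 13 days: 13 × €9,830 = €127,790
Remaining days: (38 − 13) × €21,550 = €538,750
Per-day component: €127,790 + €538,750 = €666,540
Base plus per-day: €59,050 + €666,540 = €725,590
Enhancement: 40% of €725,590 = €290,236
Enhanced fine: €725,590 + €290,236 = €1,015,826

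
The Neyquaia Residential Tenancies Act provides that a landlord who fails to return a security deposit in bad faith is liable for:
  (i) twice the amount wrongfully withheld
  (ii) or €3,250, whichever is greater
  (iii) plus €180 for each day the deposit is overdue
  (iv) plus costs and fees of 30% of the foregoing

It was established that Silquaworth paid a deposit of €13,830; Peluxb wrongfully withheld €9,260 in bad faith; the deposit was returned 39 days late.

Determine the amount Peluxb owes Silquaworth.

Doubled: 2 × €9,260 = €18,520
Minimum €3,250: €18,520 meets the minimum, no increase.
Late-return penalty: 39 × €180 = €7,020
Damages plus late penalty: €18,520 + €7,020 = €25,540
Costs and fees: 30% of €25,540 = €7,662
Total recovery: €25,540 + €7,662 = €33,202

€33,202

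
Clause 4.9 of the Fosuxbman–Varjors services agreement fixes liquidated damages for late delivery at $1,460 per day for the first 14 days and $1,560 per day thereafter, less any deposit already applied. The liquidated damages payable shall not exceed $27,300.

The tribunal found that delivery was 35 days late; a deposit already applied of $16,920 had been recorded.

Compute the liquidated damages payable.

$27,300

First 14 days: 14 × $1,460 = $20,440
Remaining days: (35 − 14) × $1,560 = $32,760
Accrued per-day damages: $20,440 + $32,760 = $53,200
Less deposit already applied: $53,200 − $16,920 = $36,280
Cap at $27,300: $36,280 exceeds the cap → $27,300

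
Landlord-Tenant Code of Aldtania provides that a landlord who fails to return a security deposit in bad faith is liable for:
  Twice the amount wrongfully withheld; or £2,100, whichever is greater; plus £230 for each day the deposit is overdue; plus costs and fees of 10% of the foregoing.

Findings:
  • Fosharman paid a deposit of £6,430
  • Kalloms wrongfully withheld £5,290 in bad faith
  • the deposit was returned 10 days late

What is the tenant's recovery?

£14,168

Doubled: 2 × £5,290 = £10,580
Minimum £2,100: £10,580 meets the minimum, no increase.
Late-return penalty: 10 × £230 = £2,300
Damages plus late penalty: £10,580 + £2,300 = £12,880
Costs and fees: 10% of £12,880 = £1,288
Total recovery: £12,880 + £1,288 = £14,168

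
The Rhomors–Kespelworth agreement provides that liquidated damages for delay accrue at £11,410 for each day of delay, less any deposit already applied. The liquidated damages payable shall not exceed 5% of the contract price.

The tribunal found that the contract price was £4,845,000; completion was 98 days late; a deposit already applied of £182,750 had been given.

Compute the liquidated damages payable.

Per-day damages: 98 × £11,410 = £1,118,180
Less deposit already applied: £1,118,180 − £182,750 = £935,430
Cap: 5% of £4,845,000 = £242,250
Cap at £242,250: £935,430 exceeds the cap → £242,250

£242,250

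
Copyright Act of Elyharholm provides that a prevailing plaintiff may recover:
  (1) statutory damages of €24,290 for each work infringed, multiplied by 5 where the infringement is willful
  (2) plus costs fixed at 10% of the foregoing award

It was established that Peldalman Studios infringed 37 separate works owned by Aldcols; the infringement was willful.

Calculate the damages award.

Statutory damages: 37 × €24,290 = €898,730
Multiplied by 5: 5 × €898,730 = €4,493,650
Costs: 10% of €4,493,650 = €449,365
Award plus costs: €4,493,650 + €449,365 = €4,943,015

€4,943,015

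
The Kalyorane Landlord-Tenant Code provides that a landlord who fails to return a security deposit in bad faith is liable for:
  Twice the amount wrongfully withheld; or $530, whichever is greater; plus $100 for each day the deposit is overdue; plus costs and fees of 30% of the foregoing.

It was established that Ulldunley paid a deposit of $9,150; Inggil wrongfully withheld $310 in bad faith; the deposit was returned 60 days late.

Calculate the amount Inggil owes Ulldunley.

Doubled: 2 × $310 = $620
Minimum $530: $620 meets the minimum, no increase.
Late-return penalty: 60 × $100 = $6,000
Damages plus late penalty: $620 + $6,000 = $6,620
Costs and fees: 30% of $6,620 = $1,986
Total recovery: $6,620 + $1,986 = $8,606

$8,606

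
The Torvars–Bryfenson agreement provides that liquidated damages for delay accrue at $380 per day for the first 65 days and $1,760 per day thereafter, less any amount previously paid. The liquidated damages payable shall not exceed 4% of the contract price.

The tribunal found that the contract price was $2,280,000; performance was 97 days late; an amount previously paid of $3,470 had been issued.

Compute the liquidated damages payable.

First 65 days: 65 × $380 = $24,700
Remaining days: (97 − 65) × $1,760 = $56,320
Accrued per-day damages: $24,700 + $56,320 = $81,020
Less amount previously paid: $81,020 − $3,470 = $77,550
Cap: 4% of $2,280,000 = $91,200
Cap at $91,200: $77,550 is within the cap, no reduction.

$77,550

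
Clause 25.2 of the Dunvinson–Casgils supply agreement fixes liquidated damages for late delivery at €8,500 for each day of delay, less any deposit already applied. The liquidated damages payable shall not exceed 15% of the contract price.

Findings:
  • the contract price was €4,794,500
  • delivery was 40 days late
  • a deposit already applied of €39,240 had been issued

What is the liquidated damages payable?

€300,760

Per-day damages: 40 × €8,500 = €340,000
Less deposit already applied: €340,000 − €39,240 = €300,760
Cap: 15% of €4,794,500 = €719,175
Cap at €719,175: €300,760 is within the cap, no reduction.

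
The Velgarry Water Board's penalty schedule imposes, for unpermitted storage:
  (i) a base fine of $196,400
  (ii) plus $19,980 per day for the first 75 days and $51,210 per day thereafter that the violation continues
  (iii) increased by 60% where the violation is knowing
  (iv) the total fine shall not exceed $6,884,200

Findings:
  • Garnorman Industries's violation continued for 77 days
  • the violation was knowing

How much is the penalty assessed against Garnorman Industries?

$2,875,712

First 75 days: 75 × $19,980 = $1,498,500
Remaining days: (77 − 75) × $51,210 = $102,420
Per-day component: $1,498,500 + $102,420 = $1,600,920
Base plus per-day: $196,400 + $1,600,920 = $1,797,320
Enhancement: 60% of $1,797,320 = $1,078,392
Enhanced fine: $1,797,320 + $1,078,392 = $2,875,712
Cap at $6,884,200: $2,875,712 is within the cap, no reduction.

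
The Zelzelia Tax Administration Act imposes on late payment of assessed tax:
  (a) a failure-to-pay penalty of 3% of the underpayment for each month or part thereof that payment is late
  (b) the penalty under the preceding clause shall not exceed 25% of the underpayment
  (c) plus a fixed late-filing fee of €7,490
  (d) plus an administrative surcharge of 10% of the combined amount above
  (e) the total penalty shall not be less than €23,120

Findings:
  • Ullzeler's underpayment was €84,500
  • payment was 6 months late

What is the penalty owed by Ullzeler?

Accrued rate: 3% × 6 = 18%, capped at 25% → 18%
Failure-to-pay penalty: 18% of €84,500 = €15,210
Penalty before surcharge: €15,210 + €7,490 = €22,700
Administrative surcharge: 10% of €22,700 = €2,270
Total penalty: €22,700 + €2,270 = €24,970
Minimum €23,120: €24,970 meets the minimum, no increase.

€24,970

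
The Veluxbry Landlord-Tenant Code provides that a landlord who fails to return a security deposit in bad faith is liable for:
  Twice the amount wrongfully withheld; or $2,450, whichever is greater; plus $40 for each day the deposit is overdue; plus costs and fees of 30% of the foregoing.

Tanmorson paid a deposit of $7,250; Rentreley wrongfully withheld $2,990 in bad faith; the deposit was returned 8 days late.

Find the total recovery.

$8,190

Doubled: 2 × $2,990 = $5,980
Minimum $2,450: $5,980 meets the minimum, no increase.
Late-return penalty: 8 × $40 = $320
Damages plus late penalty: $5,980 + $320 = $6,300
Costs and fees: 30% of $6,300 = $1,890
Total recovery: $6,300 + $1,890 = $8,190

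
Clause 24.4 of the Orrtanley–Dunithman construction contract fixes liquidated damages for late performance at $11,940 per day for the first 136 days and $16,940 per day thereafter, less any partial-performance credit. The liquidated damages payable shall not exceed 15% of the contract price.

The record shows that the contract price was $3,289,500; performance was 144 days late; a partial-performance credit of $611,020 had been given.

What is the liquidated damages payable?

First 136 days: 136 × $11,940 = $1,623,840
Remaining days: (144 − 136) × $16,940 = $135,520
Accrued per-day damages: $1,623,840 + $135,520 = $1,759,360
Less partial-performance credit: $1,759,360 − $611,020 = $1,148,340
Cap: 15% of $3,289,500 = $493,425
Cap at $493,425: $1,148,340 exceeds the cap → $493,425

Liquidated damages: $493,425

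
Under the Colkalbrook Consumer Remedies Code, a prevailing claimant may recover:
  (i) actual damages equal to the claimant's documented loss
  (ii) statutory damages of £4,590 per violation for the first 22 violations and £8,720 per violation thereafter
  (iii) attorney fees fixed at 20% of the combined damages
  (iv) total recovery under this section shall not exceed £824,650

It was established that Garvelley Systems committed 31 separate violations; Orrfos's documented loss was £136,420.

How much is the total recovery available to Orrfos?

First 22 violations: 22 × £4,590 = £100,980
Remaining violations: (31 − 22) × £8,720 = £78,480
Statutory damages: £100,980 + £78,480 = £179,460
Combined damages: £136,420 + £179,460 = £315,880
Attorney fees: 20% of £315,880 = £63,176
Total before cap: £315,880 + £63,176 = £379,056
Cap at £824,650: £379,056 is within the cap, no reduction.

Total recovery: £379,056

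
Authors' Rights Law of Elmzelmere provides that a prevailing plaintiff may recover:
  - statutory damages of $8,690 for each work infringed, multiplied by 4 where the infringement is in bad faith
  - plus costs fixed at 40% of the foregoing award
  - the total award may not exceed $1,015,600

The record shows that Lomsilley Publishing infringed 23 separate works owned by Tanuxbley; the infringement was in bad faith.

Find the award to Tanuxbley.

Statutory damages: 23 × $8,690 = $199,870
Multiplied by 4: 4 × $199,870 = $799,480
Costs: 40% of $799,480 = $319,792
Award plus costs: $799,480 + $319,792 = $1,119,272
Cap at $1,015,600: $1,119,272 exceeds the cap → $1,015,600

Award: $1,015,600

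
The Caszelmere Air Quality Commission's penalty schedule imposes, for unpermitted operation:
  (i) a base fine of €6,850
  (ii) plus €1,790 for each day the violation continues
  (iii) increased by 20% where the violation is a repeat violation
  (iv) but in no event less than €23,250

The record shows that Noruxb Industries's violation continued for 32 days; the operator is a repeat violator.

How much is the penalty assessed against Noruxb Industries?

Per-day component: 32 × €1,790 = €57,280
Base plus per-day: €6,850 + €57,280 = €64,130
Enhancement: 20% of €64,130 = €12,826
Enhanced fine: €64,130 + €12,826 = €76,956
Minimum €23,250: €76,956 meets the minimum, no increase.

€76,956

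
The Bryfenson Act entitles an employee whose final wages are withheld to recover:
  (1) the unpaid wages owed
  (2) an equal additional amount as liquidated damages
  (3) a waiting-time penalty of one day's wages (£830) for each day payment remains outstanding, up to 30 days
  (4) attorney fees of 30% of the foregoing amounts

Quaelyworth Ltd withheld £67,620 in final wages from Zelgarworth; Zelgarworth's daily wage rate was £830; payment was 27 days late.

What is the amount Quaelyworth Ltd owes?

Total award: £204,945

Liquidated damages (equal amount): £67,620
Penalty days: min(27, 30) = 27
Waiting-time penalty: 27 × £830 = £22,410
Subtotal: £67,620 + £67,620 + £22,410 = £157,650
Attorney fees: 30% of £157,650 = £47,295
Total award: £157,650 + £47,295 = £204,945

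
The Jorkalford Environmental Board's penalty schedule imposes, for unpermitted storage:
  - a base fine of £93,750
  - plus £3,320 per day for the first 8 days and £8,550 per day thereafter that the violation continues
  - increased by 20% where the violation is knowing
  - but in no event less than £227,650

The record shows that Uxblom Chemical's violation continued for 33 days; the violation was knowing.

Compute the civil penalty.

First 8 days: 8 × £3,320 = £26,560
Remaining days: (33 − 8) × £8,550 = £213,750
Per-day component: £26,560 + £213,750 = £240,310
Base plus per-day: £93,750 + £240,310 = £334,060
Enhancement: 20% of £334,060 = £66,812
Enhanced fine: £334,060 + £66,812 = £400,872
Minimum £227,650: £400,872 meets the minimum, no increase.

Civil penalty: £400,872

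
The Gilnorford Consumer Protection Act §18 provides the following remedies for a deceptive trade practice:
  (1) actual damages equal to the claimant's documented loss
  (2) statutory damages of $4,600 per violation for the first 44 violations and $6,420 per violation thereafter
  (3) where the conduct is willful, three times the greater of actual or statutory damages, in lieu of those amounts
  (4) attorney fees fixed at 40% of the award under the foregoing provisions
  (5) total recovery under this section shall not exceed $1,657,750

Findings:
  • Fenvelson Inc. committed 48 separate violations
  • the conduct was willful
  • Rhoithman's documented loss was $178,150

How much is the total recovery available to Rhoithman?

First 44 violations: 44 × $4,600 = $202,400
Remaining violations: (48 − 44) × $6,420 = $25,680
Statutory damages: $202,400 + $25,680 = $228,080
Greater of actual damages ($178,150) or statutory damages ($228,080): $228,080
Trebled: 3 × $228,080 = $684,240
Attorney fees: 40% of $684,240 = $273,696
Total before cap: $684,240 + $273,696 = $957,936
Cap at $1,657,750: $957,936 is within the cap, no reduction.

$957,936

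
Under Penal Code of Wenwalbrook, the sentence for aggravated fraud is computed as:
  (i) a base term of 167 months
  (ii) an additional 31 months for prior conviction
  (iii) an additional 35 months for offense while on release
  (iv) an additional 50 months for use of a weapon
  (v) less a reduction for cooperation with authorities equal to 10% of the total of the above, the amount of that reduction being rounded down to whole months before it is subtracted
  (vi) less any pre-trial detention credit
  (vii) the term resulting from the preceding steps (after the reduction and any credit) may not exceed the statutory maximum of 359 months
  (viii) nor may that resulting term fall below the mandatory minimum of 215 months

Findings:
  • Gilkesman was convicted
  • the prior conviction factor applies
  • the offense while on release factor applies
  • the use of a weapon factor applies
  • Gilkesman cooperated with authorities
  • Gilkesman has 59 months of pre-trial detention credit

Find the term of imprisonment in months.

Prior conviction enhancement: +31 months
Offense while on release enhancement: +35 months
Use of a weapon enhancement: +50 months
Adjusted term: 167 months + 31 months + 35 months + 50 months = 283 months
Cooperation with authorities reduction: 10% of 283 months = 28 months (rounded down)
After reduction: 283 − 28 = 255 months
Less pre-trial detention credit: 255 months − 59 months = 196 months
Cap at 359 months: 196 months is within the cap, no reduction.
Minimum 215 months: 196 months is below the minimum → 215 months

215 months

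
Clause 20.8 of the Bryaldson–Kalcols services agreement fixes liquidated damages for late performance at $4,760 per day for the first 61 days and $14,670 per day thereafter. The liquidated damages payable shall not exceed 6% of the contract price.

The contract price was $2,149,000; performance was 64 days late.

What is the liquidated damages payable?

First 61 days: 61 × $4,760 = $290,360
Remaining days: (64 − 61) × $14,670 = $44,010
Accrued per-day damages: $290,360 + $44,010 = $334,370
Cap: 6% of $2,149,000 = $128,940
Cap at $128,940: $334,370 exceeds the cap → $128,940

$128,940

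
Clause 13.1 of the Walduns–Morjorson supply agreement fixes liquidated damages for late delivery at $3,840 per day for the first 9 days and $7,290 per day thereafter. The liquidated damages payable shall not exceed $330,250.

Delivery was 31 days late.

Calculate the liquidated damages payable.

$194,940

First 9 days: 9 × $3,840 = $34,560
Remaining days: (31 − 9) × $7,290 = $160,380
Accrued per-day damages: $34,560 + $160,380 = $194,940
Cap at $330,250: $194,940 is within the cap, no reduction.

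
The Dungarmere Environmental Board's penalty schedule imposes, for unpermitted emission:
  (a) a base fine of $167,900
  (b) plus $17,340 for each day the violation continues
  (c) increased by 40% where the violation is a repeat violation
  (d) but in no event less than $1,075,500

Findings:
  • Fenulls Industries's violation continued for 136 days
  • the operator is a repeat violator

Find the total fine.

Per-day component: 136 × $17,340 = $2,358,240
Base plus per-day: $167,900 + $2,358,240 = $2,526,140
Enhancement: 40% of $2,526,140 = $1,010,456
Enhanced fine: $2,526,140 + $1,010,456 = $3,536,596
Minimum $1,075,500: $3,536,596 meets the minimum, no increase.

$3,536,596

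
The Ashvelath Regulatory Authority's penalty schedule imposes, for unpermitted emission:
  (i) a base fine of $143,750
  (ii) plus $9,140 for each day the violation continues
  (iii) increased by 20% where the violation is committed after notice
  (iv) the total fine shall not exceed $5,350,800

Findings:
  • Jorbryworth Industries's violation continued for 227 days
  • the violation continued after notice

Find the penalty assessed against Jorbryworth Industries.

$2,662,236

Per-day component: 227 × $9,140 = $2,074,780
Base plus per-day: $143,750 + $2,074,780 = $2,218,530
Enhancement: 20% of $2,218,530 = $443,706
Enhanced fine: $2,218,530 + $443,706 = $2,662,236
Cap at $5,350,800: $2,662,236 is within the cap, no reduction.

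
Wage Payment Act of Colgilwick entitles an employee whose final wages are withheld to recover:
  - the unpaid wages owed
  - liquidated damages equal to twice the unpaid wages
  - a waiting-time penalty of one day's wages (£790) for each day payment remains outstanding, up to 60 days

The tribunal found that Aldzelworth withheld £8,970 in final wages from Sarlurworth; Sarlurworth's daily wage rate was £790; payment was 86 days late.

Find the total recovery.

Doubled: 2 × £8,970 = £17,940
Penalty days: min(86, 60) = 60
Waiting-time penalty: 60 × £790 = £47,400
Total award: £8,970 + £17,940 + £47,400 = £74,310

£74,310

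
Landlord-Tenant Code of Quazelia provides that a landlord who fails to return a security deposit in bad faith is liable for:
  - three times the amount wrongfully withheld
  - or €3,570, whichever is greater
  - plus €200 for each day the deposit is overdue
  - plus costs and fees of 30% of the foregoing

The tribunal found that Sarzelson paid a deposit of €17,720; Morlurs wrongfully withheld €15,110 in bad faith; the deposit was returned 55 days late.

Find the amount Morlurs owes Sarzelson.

Trebled: 3 × €15,110 = €45,330
Minimum €3,570: €45,330 meets the minimum, no increase.
Late-return penalty: 55 × €200 = €11,000
Damages plus late penalty: €45,330 + €11,000 = €56,330
Costs and fees: 30% of €56,330 = €16,899
Total recovery: €56,330 + €16,899 = €73,229

€73,229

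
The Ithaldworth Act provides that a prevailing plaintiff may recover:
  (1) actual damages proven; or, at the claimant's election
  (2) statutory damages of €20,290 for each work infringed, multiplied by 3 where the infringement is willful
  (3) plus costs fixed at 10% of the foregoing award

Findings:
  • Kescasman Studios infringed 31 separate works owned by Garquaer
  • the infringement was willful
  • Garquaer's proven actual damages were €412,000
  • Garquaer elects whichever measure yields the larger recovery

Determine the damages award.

Statutory damages: 31 × €20,290 = €628,990
Trebled: 3 × €628,990 = €1,886,970
Greater of actual damages (€412,000) or enhanced statutory damages (€1,886,970): €1,886,970
Costs: 10% of €1,886,970 = €188,697
Award plus costs: €1,886,970 + €188,697 = €2,075,667

€2,075,667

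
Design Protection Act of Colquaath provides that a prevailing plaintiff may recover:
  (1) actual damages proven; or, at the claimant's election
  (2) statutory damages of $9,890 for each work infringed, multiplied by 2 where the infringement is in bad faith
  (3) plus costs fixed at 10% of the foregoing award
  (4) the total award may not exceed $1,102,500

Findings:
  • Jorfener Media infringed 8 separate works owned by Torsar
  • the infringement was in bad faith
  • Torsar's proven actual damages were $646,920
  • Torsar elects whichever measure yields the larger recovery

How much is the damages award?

Statutory damages: 8 × $9,890 = $79,120
Doubled: 2 × $79,120 = $158,240
Greater of actual damages ($646,920) or enhanced statutory damages ($158,240): $646,920
Costs: 10% of $646,920 = $64,692
Award plus costs: $646,920 + $64,692 = $711,612
Cap at $1,102,500: $711,612 is within the cap, no reduction.

Award: $711,612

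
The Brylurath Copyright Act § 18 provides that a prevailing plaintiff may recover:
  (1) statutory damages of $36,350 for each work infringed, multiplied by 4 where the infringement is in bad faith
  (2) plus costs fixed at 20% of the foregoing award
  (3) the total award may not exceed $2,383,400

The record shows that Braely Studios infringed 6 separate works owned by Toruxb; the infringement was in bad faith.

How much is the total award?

Statutory damages: 6 × $36,350 = $218,100
Multiplied by 4: 4 × $218,100 = $872,400
Costs: 20% of $872,400 = $174,480
Award plus costs: $872,400 + $174,480 = $1,046,880
Cap at $2,383,400: $1,046,880 is within the cap, no reduction.

$1,046,880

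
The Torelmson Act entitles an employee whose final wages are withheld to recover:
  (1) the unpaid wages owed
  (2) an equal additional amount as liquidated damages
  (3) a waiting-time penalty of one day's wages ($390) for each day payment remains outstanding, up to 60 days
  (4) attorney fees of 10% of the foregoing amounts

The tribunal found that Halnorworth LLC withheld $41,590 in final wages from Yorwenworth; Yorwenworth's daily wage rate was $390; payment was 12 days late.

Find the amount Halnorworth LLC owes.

$96,646

Liquidated damages (equal amount): $41,590
Penalty days: min(12, 60) = 12
Waiting-time penalty: 12 × $390 = $4,680
Subtotal: $41,590 + $41,590 + $4,680 = $87,860
Attorney fees: 10% of $87,860 = $8,786
Total award: $87,860 + $8,786 = $96,646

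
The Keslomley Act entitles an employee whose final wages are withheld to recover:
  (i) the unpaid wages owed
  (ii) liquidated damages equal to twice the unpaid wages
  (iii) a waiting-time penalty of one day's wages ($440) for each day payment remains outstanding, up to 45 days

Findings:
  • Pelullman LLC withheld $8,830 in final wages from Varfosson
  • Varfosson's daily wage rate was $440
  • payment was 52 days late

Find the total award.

$46,290

Doubled: 2 × $8,830 = $17,660
Penalty days: min(52, 45) = 45
Waiting-time penalty: 45 × $440 = $19,800
Total award: $8,830 + $17,660 + $19,800 = $46,290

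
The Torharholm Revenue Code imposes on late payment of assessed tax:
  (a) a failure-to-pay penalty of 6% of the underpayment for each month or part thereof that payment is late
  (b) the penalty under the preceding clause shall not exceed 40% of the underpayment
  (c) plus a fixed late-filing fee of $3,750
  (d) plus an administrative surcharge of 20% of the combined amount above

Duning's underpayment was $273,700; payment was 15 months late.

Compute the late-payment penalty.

Accrued rate: 6% × 15 = 90%, capped at 40% → 40%
Failure-to-pay penalty: 40% of $273,700 = $109,480
Penalty before surcharge: $109,480 + $3,750 = $113,230
Administrative surcharge: 20% of $113,230 = $22,646
Total penalty: $113,230 + $22,646 = $135,876

$135,876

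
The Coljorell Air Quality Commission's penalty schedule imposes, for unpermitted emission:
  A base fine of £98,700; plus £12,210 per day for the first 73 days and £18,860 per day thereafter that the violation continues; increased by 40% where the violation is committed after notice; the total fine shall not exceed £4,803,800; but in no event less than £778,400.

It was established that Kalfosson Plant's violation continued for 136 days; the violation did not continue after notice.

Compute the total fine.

£2,178,210

First 73 days: 73 × £12,210 = £891,330
Remaining days: (136 − 73) × £18,860 = £1,188,180
Per-day component: £891,330 + £1,188,180 = £2,079,510
Base plus per-day: £98,700 + £2,079,510 = £2,178,210
The violation did not continue after notice: no 40% increase.
Cap at £4,803,800: £2,178,210 is within the cap, no reduction.
Minimum £778,400: £2,178,210 meets the minimum, no increase.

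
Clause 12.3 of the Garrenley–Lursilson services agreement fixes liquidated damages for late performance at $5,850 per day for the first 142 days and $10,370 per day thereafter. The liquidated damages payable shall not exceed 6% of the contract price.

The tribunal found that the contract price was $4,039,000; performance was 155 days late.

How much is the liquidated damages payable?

$242,340

First 142 days: 142 × $5,850 = $830,700
Remaining days: (155 − 142) × $10,370 = $134,810
Accrued per-day damages: $830,700 + $134,810 = $965,510
Cap: 6% of $4,039,000 = $242,340
Cap at $242,340: $965,510 exceeds the cap → $242,340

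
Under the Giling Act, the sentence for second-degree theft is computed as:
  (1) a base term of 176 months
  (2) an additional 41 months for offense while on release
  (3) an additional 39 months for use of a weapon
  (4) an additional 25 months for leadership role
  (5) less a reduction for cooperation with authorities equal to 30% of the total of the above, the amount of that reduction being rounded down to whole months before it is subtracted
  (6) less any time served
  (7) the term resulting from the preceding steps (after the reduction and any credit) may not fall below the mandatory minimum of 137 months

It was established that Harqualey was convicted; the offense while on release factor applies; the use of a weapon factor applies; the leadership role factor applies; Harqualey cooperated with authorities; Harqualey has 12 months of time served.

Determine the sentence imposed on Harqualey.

Offense while on release enhancement: +41 months
Use of a weapon enhancement: +39 months
Leadership role enhancement: +25 months
Adjusted term: 176 months + 41 months + 39 months + 25 months = 281 months
Cooperation with authorities reduction: 30% of 281 months = 84 months (rounded down)
After reduction: 281 − 84 = 197 months
Less time served: 197 months − 12 months = 185 months
Minimum 137 months: 185 months meets the minimum, no increase.

185 months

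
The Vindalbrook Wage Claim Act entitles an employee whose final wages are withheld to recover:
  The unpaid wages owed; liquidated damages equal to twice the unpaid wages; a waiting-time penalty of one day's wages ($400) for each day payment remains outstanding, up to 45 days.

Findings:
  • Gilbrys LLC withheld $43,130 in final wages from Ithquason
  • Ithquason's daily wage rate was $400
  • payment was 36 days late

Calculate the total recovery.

Doubled: 2 × $43,130 = $86,260
Penalty days: min(36, 45) = 36
Waiting-time penalty: 36 × $400 = $14,400
Total award: $43,130 + $86,260 + $14,400 = $143,790

$143,790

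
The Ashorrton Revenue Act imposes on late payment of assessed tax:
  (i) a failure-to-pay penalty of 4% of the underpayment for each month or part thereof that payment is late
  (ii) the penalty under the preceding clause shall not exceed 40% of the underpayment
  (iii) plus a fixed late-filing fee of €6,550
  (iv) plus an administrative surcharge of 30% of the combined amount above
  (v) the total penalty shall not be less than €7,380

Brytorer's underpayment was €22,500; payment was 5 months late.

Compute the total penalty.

Accrued rate: 4% × 5 = 20%, capped at 40% → 20%
Failure-to-pay penalty: 20% of €22,500 = €4,500
Penalty before surcharge: €4,500 + €6,550 = €11,050
Administrative surcharge: 30% of €11,050 = €3,315
Total penalty: €11,050 + €3,315 = €14,365
Minimum €7,380: €14,365 meets the minimum, no increase.

Penalty: €14,365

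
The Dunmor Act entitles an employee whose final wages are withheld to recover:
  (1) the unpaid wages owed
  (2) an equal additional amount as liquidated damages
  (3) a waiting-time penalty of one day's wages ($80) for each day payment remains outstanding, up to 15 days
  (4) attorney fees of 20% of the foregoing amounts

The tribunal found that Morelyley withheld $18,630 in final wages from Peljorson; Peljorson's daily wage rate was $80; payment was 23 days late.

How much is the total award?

Liquidated damages (equal amount): $18,630
Penalty days: min(23, 15) = 15
Waiting-time penalty: 15 × $80 = $1,200
Subtotal: $18,630 + $18,630 + $1,200 = $38,460
Attorney fees: 20% of $38,460 = $7,692
Total award: $38,460 + $7,692 = $46,152

Total award: $46,152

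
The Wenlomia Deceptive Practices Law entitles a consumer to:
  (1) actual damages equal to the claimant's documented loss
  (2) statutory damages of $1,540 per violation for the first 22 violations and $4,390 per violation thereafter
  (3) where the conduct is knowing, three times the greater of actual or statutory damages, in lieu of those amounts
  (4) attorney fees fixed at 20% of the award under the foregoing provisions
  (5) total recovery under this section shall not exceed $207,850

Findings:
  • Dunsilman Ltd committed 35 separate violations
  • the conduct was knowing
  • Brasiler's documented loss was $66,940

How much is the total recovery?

$207,850

First 22 violations: 22 × $1,540 = $33,880
Remaining violations: (35 − 22) × $4,390 = $57,070
Statutory damages: $33,880 + $57,070 = $90,950
Greater of actual damages ($66,940) or statutory damages ($90,950): $90,950
Trebled: 3 × $90,950 = $272,850
Attorney fees: 20% of $272,850 = $54,570
Total before cap: $272,850 + $54,570 = $327,420
Cap at $207,850: $327,420 exceeds the cap → $207,850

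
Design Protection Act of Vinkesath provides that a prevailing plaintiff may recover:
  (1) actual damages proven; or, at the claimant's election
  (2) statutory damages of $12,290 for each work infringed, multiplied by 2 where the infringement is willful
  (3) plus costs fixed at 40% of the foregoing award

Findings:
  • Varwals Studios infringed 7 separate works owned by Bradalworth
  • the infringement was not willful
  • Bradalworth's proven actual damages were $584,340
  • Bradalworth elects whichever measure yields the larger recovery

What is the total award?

$818,076

Statutory damages: 7 × $12,290 = $86,030
Infringement not willful: no ×2 enhancement.
Greater of actual damages ($584,340) or statutory damages ($86,030): $584,340
Costs: 40% of $584,340 = $233,736
Award plus costs: $584,340 + $233,736 = $818,076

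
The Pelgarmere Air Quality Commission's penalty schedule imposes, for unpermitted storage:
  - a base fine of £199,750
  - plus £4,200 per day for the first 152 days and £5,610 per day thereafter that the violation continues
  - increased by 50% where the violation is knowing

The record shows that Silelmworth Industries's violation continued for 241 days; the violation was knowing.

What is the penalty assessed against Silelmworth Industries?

£2,006,160

First 152 days: 152 × £4,200 = £638,400
Remaining days: (241 − 152) × £5,610 = £499,290
Per-day component: £638,400 + £499,290 = £1,137,690
Base plus per-day: £199,750 + £1,137,690 = £1,337,440
Enhancement: 50% of £1,337,440 = £668,720
Enhanced fine: £1,337,440 + £668,720 = £2,006,160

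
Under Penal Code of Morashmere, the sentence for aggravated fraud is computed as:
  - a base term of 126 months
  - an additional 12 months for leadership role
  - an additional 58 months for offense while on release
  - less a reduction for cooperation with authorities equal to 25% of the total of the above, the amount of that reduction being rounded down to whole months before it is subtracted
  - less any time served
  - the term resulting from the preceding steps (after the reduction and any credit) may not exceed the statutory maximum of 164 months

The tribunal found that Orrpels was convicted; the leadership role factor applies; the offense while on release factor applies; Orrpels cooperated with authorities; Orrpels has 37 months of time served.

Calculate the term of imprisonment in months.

110 months

Leadership role enhancement: +12 months
Offense while on release enhancement: +58 months
Adjusted term: 126 months + 12 months + 58 months = 196 months
Cooperation with authorities reduction: 25% of 196 months = 49 months (rounded down)
After reduction: 196 − 49 = 147 months
Less time served: 147 months − 37 months = 110 months
Cap at 164 months: 110 months is within the cap, no reduction.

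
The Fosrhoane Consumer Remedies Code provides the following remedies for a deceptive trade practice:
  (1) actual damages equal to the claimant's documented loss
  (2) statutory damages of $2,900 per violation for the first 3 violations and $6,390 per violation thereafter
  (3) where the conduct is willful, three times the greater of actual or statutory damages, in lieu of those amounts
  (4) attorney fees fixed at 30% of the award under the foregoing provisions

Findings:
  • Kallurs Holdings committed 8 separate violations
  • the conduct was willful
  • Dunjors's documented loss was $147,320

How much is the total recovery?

First 3 violations: 3 × $2,900 = $8,700
Remaining violations: (8 − 3) × $6,390 = $31,950
Statutory damages: $8,700 + $31,950 = $40,650
Greater of actual damages ($147,320) or statutory damages ($40,650): $147,320
Trebled: 3 × $147,320 = $441,960
Attorney fees: 30% of $441,960 = $132,588
Total recovery: $441,960 + $132,588 = $574,548

Total recovery: $574,548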